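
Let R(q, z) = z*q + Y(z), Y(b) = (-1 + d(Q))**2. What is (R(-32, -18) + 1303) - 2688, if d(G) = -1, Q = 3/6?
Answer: -805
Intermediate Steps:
Q = 1/2 (Q = 3*(1/6) = 1/2 ≈ 0.50000)
Y(b) = 4 (Y(b) = (-1 - 1)**2 = (-2)**2 = 4)
R(q, z) = 4 + q*z (R(q, z) = z*q + 4 = q*z + 4 = 4 + q*z)
(R(-32, -18) + 1303) - 2688 = ((4 - 32*(-18)) + 1303) - 2688 = ((4 + 576) + 1303) - 2688 = (580 + 1303) - 2688 = 1883 - 2688 = -805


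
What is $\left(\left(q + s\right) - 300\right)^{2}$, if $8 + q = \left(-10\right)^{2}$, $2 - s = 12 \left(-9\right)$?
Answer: $9604$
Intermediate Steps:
$s = 110$ ($s = 2 - 12 \left(-9\right) = 2 - -108 = 2 + 108 = 110$)
$q = 92$ ($q = -8 + \left(-10\right)^{2} = -8 + 100 = 92$)
$\left(\left(q + s\right) - 300\right)^{2} = \left(\left(92 + 110\right) - 300\right)^{2} = \left(202 - 300\right)^{2} = \left(-98\right)^{2} = 9604$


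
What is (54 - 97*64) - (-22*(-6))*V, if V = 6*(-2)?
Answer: -4570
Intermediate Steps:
V = -12
(54 - 97*64) - (-22*(-6))*V = (54 - 97*64) - (-22*(-6))*(-12) = (54 - 6208) - 132*(-12) = -6154 - 1*(-1584) = -6154 + 1584 = -4570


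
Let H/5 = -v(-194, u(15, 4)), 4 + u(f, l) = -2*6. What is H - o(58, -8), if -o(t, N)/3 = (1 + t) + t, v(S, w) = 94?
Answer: -119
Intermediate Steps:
u(f, l) = -16 (u(f, l) = -4 - 2*6 = -4 - 12 = -16)
H = -470 (H = 5*(-1*94) = 5*(-94) = -470)
o(t, N) = -3 - 6*t (o(t, N) = -3*((1 + t) + t) = -3*(1 + 2*t) = -3 - 6*t)
H - o(58, -8) = -470 - (-3 - 6*58) = -470 - (-3 - 348) = -470 - 1*(-351) = -470 + 351 = -119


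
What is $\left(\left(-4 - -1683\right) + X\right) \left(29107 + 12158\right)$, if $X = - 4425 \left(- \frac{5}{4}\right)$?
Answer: $\frac{1190123865}{4} \approx 2.9753 \cdot 10^{8}$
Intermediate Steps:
$X = \frac{22125}{4}$ ($X = - 4425 \left(\left(-5\right) \frac{1}{4}\right) = \left(-4425\right) \left(- \frac{5}{4}\right) = \frac{22125}{4} \approx 5531.3$)
$\left(\left(-4 - -1683\right) + X\right) \left(29107 + 12158\right) = \left(\left(-4 - -1683\right) + \frac{22125}{4}\right) \left(29107 + 12158\right) = \left(\left(-4 + 1683\right) + \frac{22125}{4}\right) 41265 = \left(1679 + \frac{22125}{4}\right) 41265 = \frac{28841}{4} \cdot 41265 = \frac{1190123865}{4}$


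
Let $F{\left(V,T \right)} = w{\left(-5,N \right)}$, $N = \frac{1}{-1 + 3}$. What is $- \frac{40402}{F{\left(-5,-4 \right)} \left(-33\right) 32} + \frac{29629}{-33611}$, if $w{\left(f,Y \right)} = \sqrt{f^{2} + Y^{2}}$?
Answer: $- \frac{29629}{33611} + \frac{20201 \sqrt{101}}{26664} \approx 6.7324$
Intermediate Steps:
$N = \frac{1}{2} \approx 0.5$
$w{\left(f,Y \right)} = \sqrt{Y^{2} + f^{2}}$
$F{\left(V,T \right)} = \frac{\sqrt{101}}{2}$ ($F{\left(V,T \right)} = \sqrt{\left(\frac{1}{2}\right)^{2} + \left(-5\right)^{2}} = \sqrt{\frac{1}{4} + 25} = \sqrt{\frac{101}{4}} = \frac{\sqrt{101}}{2}$)
$- \frac{40402}{F{\left(-5,-4 \right)} \left(-33\right) 32} + \frac{29629}{-33611} = - \frac{40402}{\frac{\sqrt{101}}{2} \left(-33\right) 32} + \frac{29629}{-33611} = - \frac{40402}{- \frac{33 \sqrt{101}}{2} \cdot 32} + 29629 \left(- \frac{1}{33611}\right) = - \frac{40402}{\left(-528\right) \sqrt{101}} - \frac{29629}{33611} = - 40402 \left(- \frac{\sqrt{101}}{53328}\right) - \frac{29629}{33611} = \frac{20201 \sqrt{101}}{26664} - \frac{29629}{33611} = - \frac{29629}{33611} + \frac{20201 \sqrt{101}}{26664}$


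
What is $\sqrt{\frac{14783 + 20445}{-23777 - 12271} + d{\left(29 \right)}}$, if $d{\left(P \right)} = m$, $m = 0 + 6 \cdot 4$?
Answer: $\frac{\sqrt{467454693}}{4506} \approx 4.7982$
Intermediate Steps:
$m = 24$ ($m = 0 + 24 = 24$)
$d{\left(P \right)} = 24$
$\sqrt{\frac{14783 + 20445}{-23777 - 12271} + d{\left(29 \right)}} = \sqrt{\frac{14783 + 20445}{-23777 - 12271} + 24} = \sqrt{\frac{35228}{-36048} + 24} = \sqrt{35228 \left(- \frac{1}{36048}\right) + 24} = \sqrt{- \frac{8807}{9012} + 24} = \sqrt{\frac{207481}{9012}} = \frac{\sqrt{467454693}}{4506}$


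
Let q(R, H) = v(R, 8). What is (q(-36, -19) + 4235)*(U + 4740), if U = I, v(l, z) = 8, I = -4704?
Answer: 152748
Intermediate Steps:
q(R, H) = 8
U = -4704
(q(-36, -19) + 4235)*(U + 4740) = (8 + 4235)*(-4704 + 4740) = 4243*36 = 152748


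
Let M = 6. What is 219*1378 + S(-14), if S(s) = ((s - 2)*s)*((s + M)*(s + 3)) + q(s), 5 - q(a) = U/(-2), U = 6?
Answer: 321502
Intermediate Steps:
q(a) = 8 (q(a) = 5 - 6/(-2) = 5 - 6*(-1)/2 = 5 - 1*(-3) = 5 + 3 = 8)
S(s) = 8 + s*(-2 + s)*(3 + s)*(6 + s) (S(s) = ((s - 2)*s)*((s + 6)*(s + 3)) + 8 = ((-2 + s)*s)*((6 + s)*(3 + s)) + 8 = (s*(-2 + s))*((3 + s)*(6 + s)) + 8 = s*(-2 + s)*(3 + s)*(6 + s) + 8 = 8 + s*(-2 + s)*(3 + s)*(6 + s))
219*1378 + S(-14) = 219*1378 + (8 + (-14)⁴ - 36*(-14) + 7*(-14)³) = 301782 + (8 + 38416 + 504 + 7*(-2744)) = 301782 + (8 + 38416 + 504 - 19208) = 301782 + 19720 = 321502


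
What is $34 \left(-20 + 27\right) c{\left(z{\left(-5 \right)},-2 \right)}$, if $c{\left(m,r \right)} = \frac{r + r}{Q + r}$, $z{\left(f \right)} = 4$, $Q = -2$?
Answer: $238$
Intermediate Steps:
$c{\left(m,r \right)} = \frac{2 r}{-2 + r}$ ($c{\left(m,r \right)} = \frac{r + r}{-2 + r} = \frac{2 r}{-2 + r}$)
$34 \left(-20 + 27\right) c{\left(z{\left(-5 \right)},-2 \right)} = 34 \left(-20 + 27\right) 2 \left(-2\right) \frac{1}{-2 - 2} = 34 \cdot 7 \cdot 2 \left(-2\right) \frac{1}{-4} = 238 \cdot 2 \left(-2\right) \left(- \frac{1}{4}\right) = 238 \cdot 1 = 238$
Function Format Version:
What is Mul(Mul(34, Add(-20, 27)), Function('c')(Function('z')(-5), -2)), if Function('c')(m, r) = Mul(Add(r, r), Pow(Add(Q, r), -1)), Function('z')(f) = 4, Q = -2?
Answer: 238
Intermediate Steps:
Function('c')(m, r) = Mul(2, r, Pow(Add(-2, r), -1)) (Function('c')(m, r) = Mul(Add(r, r), Pow(Add(-2, r), -1)) = Mul(Mul(2, r), Pow(Add(-2, r), -1)) = Mul(2, r, Pow(Add(-2, r), -1)))
Mul(Mul(34, Add(-20, 27)), Function('c')(Function('z')(-5), -2)) = Mul(Mul(34, Add(-20, 27)), Mul(2, -2, Pow(Add(-2, -2), -1))) = Mul(Mul(34, 7), Mul(2, -2, Pow(-4, -1))) = Mul(238, Mul(2, -2, Rational(-1, 4))) = Mul(238, 1) = 238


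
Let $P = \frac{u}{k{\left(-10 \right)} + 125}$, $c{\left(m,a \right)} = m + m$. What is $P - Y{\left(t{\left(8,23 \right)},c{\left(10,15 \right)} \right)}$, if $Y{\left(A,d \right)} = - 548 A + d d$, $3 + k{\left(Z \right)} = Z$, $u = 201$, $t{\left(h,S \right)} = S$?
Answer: $\frac{1367049}{112} \approx 12206.0$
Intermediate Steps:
$c{\left(m,a \right)} = 2 m$
$k{\left(Z \right)} = -3 + Z$
$Y{\left(A,d \right)} = d^{2} - 548 A$ ($Y{\left(A,d \right)} = - 548 A + d^{2} = d^{2} - 548 A$)
$P = \frac{201}{112}$ ($P = \frac{201}{\left(-3 - 10\right) + 125} = \frac{201}{-13 + 125} = \frac{201}{112} \approx 1.7946$)
$P - Y{\left(t{\left(8,23 \right)},c{\left(10,15 \right)} \right)} = \frac{201}{112} - \left(\left(2 \cdot 10\right)^{2} - 12604\right) = \frac{201}{112} - \left(20^{2} - 12604\right) = \frac{201}{112} - \left(400 - 12604\right) = \frac{201}{112} - -12204 = \frac{201}{112} + 12204 = \frac{1367049}{112}$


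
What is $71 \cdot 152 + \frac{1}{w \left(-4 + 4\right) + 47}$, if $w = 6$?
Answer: $\frac{507225}{47} \approx 10792.0$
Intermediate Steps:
$71 \cdot 152 + \frac{1}{w \left(-4 + 4\right) + 47} = 71 \cdot 152 + \frac{1}{6 \left(-4 + 4\right) + 47} = 10792 + \frac{1}{6 \cdot 0 + 47} = 10792 + \frac{1}{0 + 47} = 10792 + \frac{1}{47} = \frac{507225}{47}$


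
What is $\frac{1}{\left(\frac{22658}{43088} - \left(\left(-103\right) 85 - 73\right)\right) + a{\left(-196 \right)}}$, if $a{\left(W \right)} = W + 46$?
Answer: $\frac{21544}{186970161} \approx 0.00011523$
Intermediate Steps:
$a{\left(W \right)} = 46 + W$
$\frac{1}{\left(\frac{22658}{43088} - \left(\left(-103\right) 85 - 73\right)\right) + a{\left(-196 \right)}} = \frac{1}{\left(\frac{22658}{43088} - \left(\left(-103\right) 85 - 73\right)\right) + \left(46 - 196\right)} = \frac{1}{\left(22658 \cdot \frac{1}{43088} - \left(-8755 - 73\right)\right) - 150} = \frac{1}{\left(\frac{11329}{21544} - -8828\right) - 150} = \frac{1}{\left(\frac{11329}{21544} + 8828\right) - 150} = \frac{1}{\frac{190201761}{21544} - 150} = \frac{1}{\frac{186970161}{21544}} = \frac{21544}{186970161}$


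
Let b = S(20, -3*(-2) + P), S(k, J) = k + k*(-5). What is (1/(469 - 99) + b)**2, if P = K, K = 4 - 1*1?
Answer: 876100801/136900 ≈ 6399.6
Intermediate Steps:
K = 3 (K = 4 - 1 = 3)
P = 3
S(k, J) = -4*k (S(k, J) = k - 5*k = -4*k)
b = -80 (b = -4*20 = -80)
(1/(469 - 99) + b)**2 = (1/(469 - 99) - 80)**2 = (1/370 - 80)**2 = (-29599/370)**2 = 876100801/136900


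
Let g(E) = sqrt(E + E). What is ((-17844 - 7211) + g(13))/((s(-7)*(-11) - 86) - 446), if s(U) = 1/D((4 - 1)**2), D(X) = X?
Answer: 225495/4799 - 9*sqrt(26)/4799 ≈ 46.978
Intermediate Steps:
s(U) = 1/9 (s(U) = 1/((4 - 1)**2) = 1/(3**2) = 1/9)
g(E) = sqrt(2)*sqrt(E) (g(E) = sqrt(2*E) = sqrt(2)*sqrt(E))
((-17844 - 7211) + g(13))/((s(-7)*(-11) - 86) - 446) = ((-17844 - 7211) + sqrt(2)*sqrt(13))/(((1/9)*(-11) - 86) - 446) = (-25055 + sqrt(26))/((-11/9 - 86) - 446) = (-25055 + sqrt(26))/(-785/9 - 446) = (-25055 + sqrt(26))/(-4799/9) = (-25055 + sqrt(26))*(-9/4799) = 225495/4799 - 9*sqrt(26)/4799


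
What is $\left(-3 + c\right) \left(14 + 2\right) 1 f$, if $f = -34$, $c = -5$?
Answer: $4352$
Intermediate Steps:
$\left(-3 + c\right) \left(14 + 2\right) 1 f = \left(-3 - 5\right) \left(14 + 2\right) 1 \left(-34\right) = \left(-8\right) 16 \cdot 1 \left(-34\right) = \left(-128\right) 1 \left(-34\right) = \left(-128\right) \left(-34\right) = 4352$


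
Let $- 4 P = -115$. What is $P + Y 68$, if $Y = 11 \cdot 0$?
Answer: $\frac{115}{4} \approx 28.75$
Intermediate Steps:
$P = \frac{115}{4}$ ($P = \left(- \frac{1}{4}\right) \left(-115\right) = \frac{115}{4} \approx 28.75$)
$Y = 0$
$P + Y 68 = \frac{115}{4} + 0 \cdot 68 = \frac{115}{4} + 0 = \frac{115}{4}$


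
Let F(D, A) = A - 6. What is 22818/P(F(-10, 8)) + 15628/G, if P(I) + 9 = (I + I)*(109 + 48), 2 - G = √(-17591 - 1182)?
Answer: 447801050/11622963 + 15628*I*√18773/18777 ≈ 38.527 + 114.04*I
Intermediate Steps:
G = 2 - I*√18773 (G = 2 - √(-17591 - 1182) = 2 - √(-18773) = 2 - I*√18773 ≈ 2.0 - 137.01*I)
F(D, A) = -6 + A
P(I) = -9 + 314*I (P(I) = -9 + (I + I)*(109 + 48) = -9 + (2*I)*157 = -9 + 314*I)
22818/P(F(-10, 8)) + 15628/G = 22818/(-9 + 314*(-6 + 8)) + 15628/(2 - I*√18773) = 22818/(-9 + 314*2) + 15628/(2 - I*√18773) = 22818/(-9 + 628) + 15628/(2 - I*√18773) = 22818/619 + 15628/(2 - I*√18773)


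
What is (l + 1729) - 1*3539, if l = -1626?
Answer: -3436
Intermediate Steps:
(l + 1729) - 1*3539 = (-1626 + 1729) - 1*3539 = 103 - 3539 = -3436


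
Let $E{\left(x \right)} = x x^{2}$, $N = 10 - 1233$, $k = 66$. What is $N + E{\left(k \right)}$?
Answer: $286273$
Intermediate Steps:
$N = -1223$
$E{\left(x \right)} = x^{3}$
$N + E{\left(k \right)} = -1223 + 66^{3} = -1223 + 287496 = 286273$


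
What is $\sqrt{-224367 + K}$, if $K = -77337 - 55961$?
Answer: $i \sqrt{357665} \approx 598.05 i$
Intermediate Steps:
$K = -133298$
$\sqrt{-224367 + K} = \sqrt{-224367 - 133298} = \sqrt{-357665} = i \sqrt{357665}$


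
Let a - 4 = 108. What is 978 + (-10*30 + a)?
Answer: 790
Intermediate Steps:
a = 112 (a = 4 + 108 = 112)
978 + (-10*30 + a) = 978 + (-10*30 + 112) = 978 + (-300 + 112) = 978 - 188 = 790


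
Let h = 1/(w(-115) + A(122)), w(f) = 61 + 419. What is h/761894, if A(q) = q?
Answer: 1/458660188 ≈ 2.1803e-9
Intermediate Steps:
w(f) = 480
h = 1/602 (h = 1/(480 + 122) = 1/602 ≈ 0.0016611)
h/761894 = (1/602)/761894 = (1/602)*(1/761894) = 1/458660188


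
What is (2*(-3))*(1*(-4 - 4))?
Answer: 48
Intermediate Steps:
(2*(-3))*(1*(-4 - 4)) = -6*(-8) = 48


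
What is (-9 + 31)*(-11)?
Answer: -242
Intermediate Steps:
(-9 + 31)*(-11) = 22*(-11) = -242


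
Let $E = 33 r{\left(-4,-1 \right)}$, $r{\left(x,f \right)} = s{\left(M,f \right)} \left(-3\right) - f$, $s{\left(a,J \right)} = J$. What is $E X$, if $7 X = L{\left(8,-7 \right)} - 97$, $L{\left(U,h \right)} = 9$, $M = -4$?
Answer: $- \frac{11616}{7} \approx -1659.4$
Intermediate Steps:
$r{\left(x,f \right)} = - 4 f$ ($r{\left(x,f \right)} = f \left(-3\right) - f = - 3 f - f = - 4 f$)
$X = - \frac{88}{7}$ ($X = \frac{9 - 97}{7} = \frac{1}{7} \left(-88\right) = - \frac{88}{7} \approx -12.571$)
$E = 132$ ($E = 33 \left(\left(-4\right) \left(-1\right)\right) = 33 \cdot 4 = 132$)
$E X = 132 \left(- \frac{88}{7}\right) = - \frac{11616}{7}$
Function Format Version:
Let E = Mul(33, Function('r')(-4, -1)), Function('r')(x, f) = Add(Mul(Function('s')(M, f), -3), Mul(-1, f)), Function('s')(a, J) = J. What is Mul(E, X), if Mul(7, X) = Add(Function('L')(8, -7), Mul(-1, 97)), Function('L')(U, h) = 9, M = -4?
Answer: Rational(-11616, 7) ≈ -1659.4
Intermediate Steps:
Function('r')(x, f) = Mul(-4, f) (Function('r')(x, f) = Add(Mul(f, -3), Mul(-1, f)) = Add(Mul(-3, f), Mul(-1, f)) = Mul(-4, f))
X = Rational(-88, 7) (X = Mul(Rational(1, 7), Add(9, Mul(-1, 97))) = Mul(Rational(1, 7), Add(9, -97)) = Mul(Rational(1, 7), -88) = Rational(-88, 7) ≈ -12.571)
E = 132 (E = Mul(33, Mul(-4, -1)) = Mul(33, 4) = 132)
Mul(E, X) = Mul(132, Rational(-88, 7)) = Rational(-11616, 7)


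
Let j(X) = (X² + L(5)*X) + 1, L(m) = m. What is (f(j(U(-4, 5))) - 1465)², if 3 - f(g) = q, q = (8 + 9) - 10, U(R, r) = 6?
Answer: 2157961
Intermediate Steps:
q = 7 (q = 17 - 10 = 7)
j(X) = 1 + X² + 5*X (j(X) = (X² + 5*X) + 1 = 1 + X² + 5*X)
f(g) = -4 (f(g) = 3 - 1*7 = 3 - 7 = -4)
(f(j(U(-4, 5))) - 1465)² = (-4 - 1465)² = (-1469)² = 2157961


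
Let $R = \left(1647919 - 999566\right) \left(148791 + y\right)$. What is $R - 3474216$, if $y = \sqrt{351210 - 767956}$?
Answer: $96465617007 + 648353 i \sqrt{416746} \approx 9.6466 \cdot 10^{10} + 4.1855 \cdot 10^{8} i$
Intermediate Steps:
$y = i \sqrt{416746}$ ($y = \sqrt{-416746} = i \sqrt{416746} \approx 645.56 i$)
$R = 96469091223 + 648353 i \sqrt{416746}$ ($R = \left(1647919 - 999566\right) \left(148791 + i \sqrt{416746}\right) = 648353 \left(148791 + i \sqrt{416746}\right) = 96469091223 + 648353 i \sqrt{416746} \approx 9.6469 \cdot 10^{10} + 4.1855 \cdot 10^{8} i$)
$R - 3474216 = \left(96469091223 + 648353 i \sqrt{416746}\right) - 3474216 = 96465617007 + 648353 i \sqrt{416746}$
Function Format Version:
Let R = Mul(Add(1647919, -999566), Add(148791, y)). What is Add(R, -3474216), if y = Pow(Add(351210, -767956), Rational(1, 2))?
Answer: Add(96465617007, Mul(648353, I, Pow(416746, Rational(1, 2)))) ≈ Add(9.6466e+10, Mul(4.1855e+8, I))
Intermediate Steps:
y = Mul(I, Pow(416746, Rational(1, 2))) (y = Pow(-416746, Rational(1, 2)) = Mul(I, Pow(416746, Rational(1, 2))) ≈ Mul(645.56, I))
R = Add(96469091223, Mul(648353, I, Pow(416746, Rational(1, 2)))) (R = Mul(Add(1647919, -999566), Add(148791, Mul(I, Pow(416746, Rational(1, 2))))) = Mul(648353, Add(148791, Mul(I, Pow(416746, Rational(1, 2))))) = Add(96469091223, Mul(648353, I, Pow(416746, Rational(1, 2)))) ≈ Add(9.6469e+10, Mul(4.1855e+8, I)))
Add(R, -3474216) = Add(Add(96469091223, Mul(648353, I, Pow(416746, Rational(1, 2)))), -3474216) = Add(96465617007, Mul(648353, I, Pow(416746, Rational(1, 2))))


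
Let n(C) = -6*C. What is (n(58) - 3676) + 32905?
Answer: 28881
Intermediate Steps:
(n(58) - 3676) + 32905 = (-6*58 - 3676) + 32905 = (-348 - 3676) + 32905 = -4024 + 32905 = 28881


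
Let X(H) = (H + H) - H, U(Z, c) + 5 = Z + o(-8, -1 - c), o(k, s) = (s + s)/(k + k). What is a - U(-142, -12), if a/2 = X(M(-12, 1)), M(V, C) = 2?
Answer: 1219/8 ≈ 152.38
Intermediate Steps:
o(k, s) = s/k (o(k, s) = (2*s)/((2*k)) = (2*s)*(1/(2*k)) = s/k)
U(Z, c) = -39/8 + Z + c/8 (U(Z, c) = -5 + (Z + (-1 - c)/(-8)) = -5 + (Z + (-1 - c)*(-1/8)) = -5 + (Z + (1/8 + c/8)) = -5 + (1/8 + Z + c/8) = -39/8 + Z + c/8)
X(H) = H (X(H) = 2*H - H = H)
a = 4 (a = 2*2 = 4)
a - U(-142, -12) = 4 - (-39/8 - 142 + (1/8)*(-12)) = 4 - (-39/8 - 142 - 3/2) = 4 - 1*(-1187/8) = 4 + 1187/8 = 1219/8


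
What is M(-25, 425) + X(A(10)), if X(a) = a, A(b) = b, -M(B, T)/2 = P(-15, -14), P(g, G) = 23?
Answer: -36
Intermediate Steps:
M(B, T) = -46 (M(B, T) = -2*23 = -46)
M(-25, 425) + X(A(10)) = -46 + 10 = -36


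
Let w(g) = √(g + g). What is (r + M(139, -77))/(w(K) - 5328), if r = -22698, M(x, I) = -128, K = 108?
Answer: 1689124/394269 + 11413*√6/2365614 ≈ 4.2960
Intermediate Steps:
w(g) = √2*√g (w(g) = √(2*g) = √2*√g)
(r + M(139, -77))/(w(K) - 5328) = (-22698 - 128)/(√2*√108 - 5328) = -22826/(√2*(6*√3) - 5328) = -22826/(6*√6 - 5328) = -22826/(-5328 + 6*√6)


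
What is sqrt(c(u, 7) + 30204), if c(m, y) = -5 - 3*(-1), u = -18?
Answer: sqrt(30202) ≈ 173.79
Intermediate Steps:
c(m, y) = -2 (c(m, y) = -5 + 3 = -2)
sqrt(c(u, 7) + 30204) = sqrt(-2 + 30204) = sqrt(30202)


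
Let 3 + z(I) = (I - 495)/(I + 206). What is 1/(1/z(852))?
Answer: -2817/1058 ≈ -2.6626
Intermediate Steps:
z(I) = -3 + (-495 + I)/(206 + I) (z(I) = -3 + (I - 495)/(I + 206) = -3 + (-495 + I)/(206 + I))
1/(1/z(852)) = 1/(1/((-1113 - 2*852)/(206 + 852))) = 1/(1/((-1113 - 1704)/1058)) = 1/(1/((1/1058)*(-2817))) = 1/(1/(-2817/1058)) = 1/(-1058/2817) = -2817/1058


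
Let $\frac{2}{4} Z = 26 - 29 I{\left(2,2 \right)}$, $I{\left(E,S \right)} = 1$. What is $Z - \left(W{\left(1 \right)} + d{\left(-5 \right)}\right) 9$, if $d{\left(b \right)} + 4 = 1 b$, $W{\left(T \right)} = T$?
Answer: $66$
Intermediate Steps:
$d{\left(b \right)} = -4 + b$ ($d{\left(b \right)} = -4 + 1 b = -4 + b$)
$Z = -6$ ($Z = 2 \left(26 - 29\right) = 2 \left(-3\right) = -6$)
$Z - \left(W{\left(1 \right)} + d{\left(-5 \right)}\right) 9 = -6 - \left(1 - 9\right) 9 = -6 - \left(-8\right) 9 = -6 - -72 = -6 + 72 = 66$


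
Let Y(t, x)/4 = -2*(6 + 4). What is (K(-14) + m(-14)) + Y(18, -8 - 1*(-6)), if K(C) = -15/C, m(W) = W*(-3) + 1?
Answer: -503/14 ≈ -35.929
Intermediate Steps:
m(W) = 1 - 3*W (m(W) = -3*W + 1 = 1 - 3*W)
Y(t, x) = -80 (Y(t, x) = 4*(-2*(6 + 4)) = 4*(-2*10) = 4*(-20) = -80)
(K(-14) + m(-14)) + Y(18, -8 - 1*(-6)) = (-15/(-14) + (1 - 3*(-14))) - 80 = (-15*(-1/14) + (1 + 42)) - 80 = (15/14 + 43) - 80 = 617/14 - 80 = -503/14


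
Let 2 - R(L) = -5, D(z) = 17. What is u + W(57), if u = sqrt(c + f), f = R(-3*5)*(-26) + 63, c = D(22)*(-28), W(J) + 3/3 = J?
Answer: 56 + I*sqrt(595) ≈ 56.0 + 24.393*I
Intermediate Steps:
W(J) = -1 + J
R(L) = 7 (R(L) = 2 - 1*(-5) = 2 + 5 = 7)
c = -476 (c = 17*(-28) = -476)
f = -119 (f = 7*(-26) + 63 = -182 + 63 = -119)
u = I*sqrt(595) (u = sqrt(-476 - 119) = sqrt(-595) = I*sqrt(595) ≈ 24.393*I)
u + W(57) = I*sqrt(595) + (-1 + 57) = I*sqrt(595) + 56 = 56 + I*sqrt(595)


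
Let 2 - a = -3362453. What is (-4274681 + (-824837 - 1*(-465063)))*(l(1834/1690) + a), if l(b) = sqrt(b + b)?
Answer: -15583146387025 - 926891*sqrt(9170)/13 ≈ -1.5583e+13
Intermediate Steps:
a = 3362455 (a = 2 - 1*(-3362453) = 2 + 3362453 = 3362455)
l(b) = sqrt(2)*sqrt(b) (l(b) = sqrt(2*b) = sqrt(2)*sqrt(b))
(-4274681 + (-824837 - 1*(-465063)))*(l(1834/1690) + a) = (-4274681 + (-824837 - 1*(-465063)))*(sqrt(2)*sqrt(1834/1690) + 3362455) = (-4274681 + (-824837 + 465063))*(sqrt(2)*sqrt(1834*(1/1690)) + 3362455) = (-4274681 - 359774)*(sqrt(2)*sqrt(917/845) + 3362455) = -4634455*(sqrt(2)*(sqrt(4585)/65) + 3362455) = -4634455*(sqrt(9170)/65 + 3362455) = -4634455*(3362455 + sqrt(9170)/65) = -15583146387025 - 926891*sqrt(9170)/13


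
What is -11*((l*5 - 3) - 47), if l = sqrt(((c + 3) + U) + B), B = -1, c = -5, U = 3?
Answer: 550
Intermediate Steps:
l = 0 (l = sqrt(((-5 + 3) + 3) - 1) = sqrt((-2 + 3) - 1) = sqrt(1 - 1) = sqrt(0) = 0)
-11*((l*5 - 3) - 47) = -11*((0*5 - 3) - 47) = -11*((0 - 3) - 47) = -11*(-3 - 47) = -11*(-50) = 550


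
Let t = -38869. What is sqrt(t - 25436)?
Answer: 3*I*sqrt(7145) ≈ 253.58*I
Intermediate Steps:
sqrt(t - 25436) = sqrt(-38869 - 25436) = sqrt(-64305) = 3*I*sqrt(7145)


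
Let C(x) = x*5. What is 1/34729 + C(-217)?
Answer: -37680964/34729 ≈ -1085.0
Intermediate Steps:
C(x) = 5*x
1/34729 + C(-217) = 1/34729 + 5*(-217) = 1/34729 - 1085 = -37680964/34729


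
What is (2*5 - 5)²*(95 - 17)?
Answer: 1950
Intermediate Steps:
(2*5 - 5)²*(95 - 17) = (10 - 5)²*78 = 5²*78 = 25*78 = 1950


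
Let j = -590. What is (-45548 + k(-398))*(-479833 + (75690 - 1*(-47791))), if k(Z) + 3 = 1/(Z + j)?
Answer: 4009351007232/247 ≈ 1.6232e+10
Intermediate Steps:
k(Z) = -3 + 1/(-590 + Z) (k(Z) = -3 + 1/(Z - 590) = -3 + 1/(-590 + Z))
(-45548 + k(-398))*(-479833 + (75690 - 1*(-47791))) = (-45548 + (1771 - 3*(-398))/(-590 - 398))*(-479833 + (75690 - 1*(-47791))) = (-45548 + (1771 + 1194)/(-988))*(-479833 + (75690 + 47791)) = (-45548 - 1/988*2965)*(-479833 + 123481) = (-45548 - 2965/988)*(-356352) = -45004389/988*(-356352) = 4009351007232/247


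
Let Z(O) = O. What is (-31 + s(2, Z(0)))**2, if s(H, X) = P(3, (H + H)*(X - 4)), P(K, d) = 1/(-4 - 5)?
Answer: 78400/81 ≈ 967.90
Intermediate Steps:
P(K, d) = -1/9 (P(K, d) = 1/(-9) = -1/9)
s(H, X) = -1/9
(-31 + s(2, Z(0)))**2 = (-31 - 1/9)**2 = (-280/9)**2 = 78400/81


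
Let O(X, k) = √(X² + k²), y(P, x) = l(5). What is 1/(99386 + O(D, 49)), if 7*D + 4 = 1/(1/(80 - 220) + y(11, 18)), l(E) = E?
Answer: 2379444850314/236483448402833819 - 4893*√57490473385/236483448402833819 ≈ 1.0057e-5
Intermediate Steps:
y(P, x) = 5
D = -2656/4893 (D = -4/7 + 1/(7*(1/(80 - 220) + 5)) = -4/7 + 1/(7*(1/(-140) + 5)) = -4/7 + 1/(7*(-1/140 + 5)) = -4/7 + 1/(7*(699/140)) = -4/7 + (⅐)*(140/699) = -4/7 + 20/699 = -2656/4893 ≈ -0.54282)
1/(99386 + O(D, 49)) = 1/(99386 + √((-2656/4893)² + 49²)) = 1/(99386 + √(7054336/23941449 + 2401)) = 1/(99386 + √(57490473385/23941449)) = 1/(99386 + √57490473385/4893)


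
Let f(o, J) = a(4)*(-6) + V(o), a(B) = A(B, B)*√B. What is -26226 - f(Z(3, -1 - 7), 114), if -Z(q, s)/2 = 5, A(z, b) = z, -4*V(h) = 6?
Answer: -52353/2 ≈ -26177.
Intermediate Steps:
V(h) = -3/2 (V(h) = -¼*6 = -3/2)
a(B) = B^(3/2) (a(B) = B*√B = B^(3/2))
Z(q, s) = -10 (Z(q, s) = -2*5 = -10)
f(o, J) = -99/2 (f(o, J) = 4^(3/2)*(-6) - 3/2 = 8*(-6) - 3/2 = -48 - 3/2 = -99/2)
-26226 - f(Z(3, -1 - 7), 114) = -26226 - 1*(-99/2) = -26226 + 99/2 = -52353/2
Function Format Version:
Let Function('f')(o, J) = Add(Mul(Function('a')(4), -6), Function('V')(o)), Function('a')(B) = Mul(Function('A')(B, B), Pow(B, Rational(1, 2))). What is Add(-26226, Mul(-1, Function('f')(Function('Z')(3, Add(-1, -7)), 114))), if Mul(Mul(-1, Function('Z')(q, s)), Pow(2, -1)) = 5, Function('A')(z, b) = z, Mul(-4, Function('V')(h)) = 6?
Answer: Rational(-52353, 2) ≈ -26177.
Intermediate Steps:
Function('V')(h) = Rational(-3, 2) (Function('V')(h) = Mul(Rational(-1, 4), 6) = Rational(-3, 2))
Function('a')(B) = Pow(B, Rational(3, 2)) (Function('a')(B) = Mul(B, Pow(B, Rational(1, 2))) = Pow(B, Rational(3, 2)))
Function('Z')(q, s) = -10 (Function('Z')(q, s) = Mul(-2, 5) = -10)
Function('f')(o, J) = Rational(-99, 2) (Function('f')(o, J) = Add(Mul(Pow(4, Rational(3, 2)), -6), Rational(-3, 2)) = Add(Mul(8, -6), Rational(-3, 2)) = Add(-48, Rational(-3, 2)) = Rational(-99, 2))
Add(-26226, Mul(-1, Function('f')(Function('Z')(3, Add(-1, -7)), 114))) = Add(-26226, Mul(-1, Rational(-99, 2))) = Add(-26226, Rational(99, 2)) = Rational(-52353, 2)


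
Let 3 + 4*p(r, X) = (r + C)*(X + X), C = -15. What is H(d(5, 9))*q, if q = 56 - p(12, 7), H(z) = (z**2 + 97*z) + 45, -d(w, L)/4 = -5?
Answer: 641565/4 ≈ 1.6039e+5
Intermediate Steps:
d(w, L) = 20 (d(w, L) = -4*(-5) = 20)
p(r, X) = -3/4 + X*(-15 + r)/2 (p(r, X) = -3/4 + ((r - 15)*(X + X))/4 = -3/4 + ((-15 + r)*(2*X))/4 = -3/4 + (2*X*(-15 + r))/4 = -3/4 + X*(-15 + r)/2)
H(z) = 45 + z**2 + 97*z
q = 269/4 (q = 56 - (-3/4 - 15/2*7 + (1/2)*7*12) = 56 - (-3/4 - 105/2 + 42) = 56 - 1*(-45/4) = 56 + 45/4 = 269/4 ≈ 67.250)
H(d(5, 9))*q = (45 + 20**2 + 97*20)*(269/4) = (45 + 400 + 1940)*(269/4) = 2385*(269/4) = 641565/4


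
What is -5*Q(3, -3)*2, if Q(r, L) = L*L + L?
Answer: -60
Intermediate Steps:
Q(r, L) = L + L² (Q(r, L) = L² + L = L + L²)
-5*Q(3, -3)*2 = -(-15)*(1 - 3)*2 = -(-15)*(-2)*2 = -5*6*2 = -30*2 = -60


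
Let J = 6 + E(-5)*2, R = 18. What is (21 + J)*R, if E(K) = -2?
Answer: 414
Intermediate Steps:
J = 2 (J = 6 - 2*2 = 6 - 4 = 2)
(21 + J)*R = (21 + 2)*18 = 23*18 = 414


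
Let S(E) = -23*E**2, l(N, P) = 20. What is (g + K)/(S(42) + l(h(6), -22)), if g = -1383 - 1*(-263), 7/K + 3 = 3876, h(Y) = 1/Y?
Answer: 4337753/157057896 ≈ 0.027619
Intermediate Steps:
K = 7/3873 (K = 7/(-3 + 3876) = 7/3873 ≈ 0.0018074)
g = -1120 (g = -1383 + 263 = -1120)
(g + K)/(S(42) + l(h(6), -22)) = (-1120 + 7/3873)/(-23*42**2 + 20) = -4337753/(3873*(-23*1764 + 20)) = -4337753/(3873*(-40572 + 20)) = -4337753/3873/(-40552) = -4337753/3873*(-1/40552) = 4337753/157057896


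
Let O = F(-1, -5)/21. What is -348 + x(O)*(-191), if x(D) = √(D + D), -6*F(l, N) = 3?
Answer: -348 - 191*I*√21/21 ≈ -348.0 - 41.68*I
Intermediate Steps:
F(l, N) = -½ (F(l, N) = -⅙*3 = -½)
O = -1/42 (O = -½/21 = -½*1/21 = -1/42 ≈ -0.023810)
x(D) = √2*√D (x(D) = √(2*D) = √2*√D)
-348 + x(O)*(-191) = -348 + (√2*√(-1/42))*(-191) = -348 + (√2*(I*√42/42))*(-191) = -348 + (I*√21/21)*(-191) = -348 - 191*I*√21/21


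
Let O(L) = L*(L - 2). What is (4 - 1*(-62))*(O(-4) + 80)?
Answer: 6864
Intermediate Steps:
O(L) = L*(-2 + L)
(4 - 1*(-62))*(O(-4) + 80) = (4 - 1*(-62))*(-4*(-2 - 4) + 80) = (4 + 62)*(-4*(-6) + 80) = 66*(24 + 80) = 66*104 = 6864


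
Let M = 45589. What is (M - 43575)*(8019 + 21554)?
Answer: 59560022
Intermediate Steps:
(M - 43575)*(8019 + 21554) = (45589 - 43575)*(8019 + 21554) = 2014*29573 = 59560022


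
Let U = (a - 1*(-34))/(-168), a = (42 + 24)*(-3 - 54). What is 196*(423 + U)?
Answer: 261772/3 ≈ 87257.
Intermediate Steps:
a = -3762 (a = 66*(-57) = -3762)
U = 466/21 (U = (-3762 - 1*(-34))/(-168) = (-3762 + 34)*(-1/168) = -3728*(-1/168) = 466/21 ≈ 22.190)
196*(423 + U) = 196*(423 + 466/21) = 196*(9349/21) = 261772/3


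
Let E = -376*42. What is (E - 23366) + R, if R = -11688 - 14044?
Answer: -64890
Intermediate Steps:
E = -15792
R = -25732
(E - 23366) + R = (-15792 - 23366) - 25732 = -39158 - 25732 = -64890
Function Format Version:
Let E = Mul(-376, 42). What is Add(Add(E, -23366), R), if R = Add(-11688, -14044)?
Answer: -64890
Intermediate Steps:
E = -15792
R = -25732
Add(Add(E, -23366), R) = Add(Add(-15792, -23366), -25732) = Add(-39158, -25732) = -64890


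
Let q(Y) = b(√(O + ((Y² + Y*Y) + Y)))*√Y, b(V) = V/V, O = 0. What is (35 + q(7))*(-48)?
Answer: -1680 - 48*√7 ≈ -1807.0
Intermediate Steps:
b(V) = 1
q(Y) = √Y (q(Y) = 1*√Y = √Y)
(35 + q(7))*(-48) = (35 + √7)*(-48) = -1680 - 48*√7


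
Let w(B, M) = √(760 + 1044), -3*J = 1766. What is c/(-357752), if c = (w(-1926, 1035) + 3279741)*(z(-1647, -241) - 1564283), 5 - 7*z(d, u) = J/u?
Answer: 4327527736301129/301763812 + 3958417207*√451/452645718 ≈ 1.4341e+7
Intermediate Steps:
J = -1766/3 (J = -⅓*1766 = -1766/3 ≈ -588.67)
z(d, u) = 5/7 + 1766/(21*u) (z(d, u) = 5/7 - (-1766)/(21*u) = 5/7 + 1766/(21*u))
w(B, M) = 2*√451 (w(B, M) = √1804 = 2*√451)
c = -8655055472602258/1687 - 15833668828*√451/5061 (c = (2*√451 + 3279741)*((1/21)*(1766 + 15*(-241))/(-241) - 1564283) = (3279741 + 2*√451)*((1/21)*(-1/241)*(1766 - 3615) - 1564283) = (3279741 + 2*√451)*((1/21)*(-1/241)*(-1849) - 1564283) = (3279741 + 2*√451)*(1849/5061 - 1564283) = (3279741 + 2*√451)*(-7916834414/5061) = -8655055472602258/1687 - 15833668828*√451/5061 ≈ -5.1305e+12)
c/(-357752) = (-8655055472602258/1687 - 15833668828*√451/5061)/(-357752) = (-8655055472602258/1687 - 15833668828*√451/5061)*(-1/357752) = 4327527736301129/301763812 + 3958417207*√451/452645718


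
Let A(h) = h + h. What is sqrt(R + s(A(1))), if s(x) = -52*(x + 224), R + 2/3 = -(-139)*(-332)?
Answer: I*sqrt(521106)/3 ≈ 240.63*I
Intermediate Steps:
A(h) = 2*h
R = -138446/3 (R = -2/3 - (-139)*(-332) = -2/3 - 139*332 = -2/3 - 46148 = -138446/3 ≈ -46149.)
s(x) = -11648 - 52*x (s(x) = -52*(224 + x) = -11648 - 52*x)
sqrt(R + s(A(1))) = sqrt(-138446/3 + (-11648 - 104)) = sqrt(-138446/3 - 11752) = sqrt(-173702/3) = I*sqrt(521106)/3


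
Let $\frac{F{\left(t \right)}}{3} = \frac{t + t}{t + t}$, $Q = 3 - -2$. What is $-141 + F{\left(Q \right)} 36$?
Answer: $-33$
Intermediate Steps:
$Q = 5$ ($Q = 3 + 2 = 5$)
$F{\left(t \right)} = 3$ ($F{\left(t \right)} = 3 \frac{t + t}{t + t} = 3 \frac{2 t}{2 t} = 3 \cdot 2 t \frac{1}{2 t} = 3 \cdot 1 = 3$)
$-141 + F{\left(Q \right)} 36 = -141 + 3 \cdot 36 = -141 + 108 = -33$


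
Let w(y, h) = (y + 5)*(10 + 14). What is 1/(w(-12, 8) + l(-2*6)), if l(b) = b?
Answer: -1/180 ≈ -0.0055556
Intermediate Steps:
w(y, h) = 120 + 24*y (w(y, h) = (5 + y)*24 = 120 + 24*y)
1/(w(-12, 8) + l(-2*6)) = 1/((120 + 24*(-12)) - 2*6) = 1/((120 - 288) - 12) = 1/(-168 - 12) = 1/(-180) = -1/180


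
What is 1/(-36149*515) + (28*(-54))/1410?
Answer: -938283491/874986545 ≈ -1.0723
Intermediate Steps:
1/(-36149*515) + (28*(-54))/1410 = -1/36149*1/515 - 1512*1/1410 = -1/18616735 - 252/235 = -938283491/874986545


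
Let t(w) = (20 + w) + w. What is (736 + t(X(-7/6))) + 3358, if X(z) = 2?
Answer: 4118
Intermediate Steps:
t(w) = 20 + 2*w
(736 + t(X(-7/6))) + 3358 = (736 + (20 + 2*2)) + 3358 = (736 + (20 + 4)) + 3358 = (736 + 24) + 3358 = 760 + 3358 = 4118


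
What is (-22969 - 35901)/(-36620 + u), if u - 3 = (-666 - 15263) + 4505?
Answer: 8410/6863 ≈ 1.2254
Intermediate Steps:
u = -11421 (u = 3 + ((-666 - 15263) + 4505) = 3 + (-15929 + 4505) = 3 - 11424 = -11421)
(-22969 - 35901)/(-36620 + u) = (-22969 - 35901)/(-36620 - 11421) = -58870/(-48041) = -58870*(-1/48041) = 8410/6863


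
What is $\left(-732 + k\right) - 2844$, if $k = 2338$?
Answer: $-1238$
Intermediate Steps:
$\left(-732 + k\right) - 2844 = \left(-732 + 2338\right) - 2844 = 1606 - 2844 = -1238$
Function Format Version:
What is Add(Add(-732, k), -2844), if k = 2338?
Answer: -1238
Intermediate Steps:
Add(Add(-732, k), -2844) = Add(Add(-732, 2338), -2844) = Add(1606, -2844) = -1238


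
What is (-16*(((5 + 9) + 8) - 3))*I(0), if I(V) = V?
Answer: 0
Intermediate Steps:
(-16*(((5 + 9) + 8) - 3))*I(0) = -16*(((5 + 9) + 8) - 3)*0 = -16*((14 + 8) - 3)*0 = -16*(22 - 3)*0 = -16*19*0 = -304*0 = 0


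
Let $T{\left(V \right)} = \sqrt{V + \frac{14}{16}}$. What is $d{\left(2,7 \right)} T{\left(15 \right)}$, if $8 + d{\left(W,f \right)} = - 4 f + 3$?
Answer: $- \frac{33 \sqrt{254}}{4} \approx -131.48$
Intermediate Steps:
$d{\left(W,f \right)} = -5 - 4 f$ ($d{\left(W,f \right)} = -8 - \left(-3 + 4 f\right) = -5 - 4 f$)
$T{\left(V \right)} = \sqrt{\frac{7}{8} + V}$ ($T{\left(V \right)} = \sqrt{V + 14 \cdot \frac{1}{16}} = \sqrt{V + \frac{7}{8}} = \sqrt{\frac{7}{8} + V}$)
$d{\left(2,7 \right)} T{\left(15 \right)} = \left(-5 - 28\right) \frac{\sqrt{14 + 16 \cdot 15}}{4} = \left(-5 - 28\right) \frac{\sqrt{14 + 240}}{4} = - 33 \frac{\sqrt{254}}{4} = - \frac{33 \sqrt{254}}{4}$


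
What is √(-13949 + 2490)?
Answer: I*√11459 ≈ 107.05*I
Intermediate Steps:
√(-13949 + 2490) = √(-11459) = I*√11459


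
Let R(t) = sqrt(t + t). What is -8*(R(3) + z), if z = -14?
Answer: 112 - 8*sqrt(6) ≈ 92.404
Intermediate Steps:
R(t) = sqrt(2)*sqrt(t) (R(t) = sqrt(2*t) = sqrt(2)*sqrt(t))
-8*(R(3) + z) = -8*(sqrt(2)*sqrt(3) - 14) = -8*(sqrt(6) - 14) = -8*(-14 + sqrt(6)) = 112 - 8*sqrt(6)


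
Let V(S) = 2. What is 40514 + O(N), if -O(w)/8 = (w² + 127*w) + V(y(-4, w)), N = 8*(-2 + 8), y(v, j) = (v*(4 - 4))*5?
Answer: -26702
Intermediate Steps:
y(v, j) = 0 (y(v, j) = (v*0)*5 = 0*5 = 0)
N = 48 (N = 8*6 = 48)
O(w) = -16 - 1016*w - 8*w² (O(w) = -8*((w² + 127*w) + 2) = -8*(2 + w² + 127*w) = -16 - 1016*w - 8*w²)
40514 + O(N) = 40514 + (-16 - 1016*48 - 8*48²) = 40514 + (-16 - 48768 - 8*2304) = 40514 + (-16 - 48768 - 18432) = 40514 - 67216 = -26702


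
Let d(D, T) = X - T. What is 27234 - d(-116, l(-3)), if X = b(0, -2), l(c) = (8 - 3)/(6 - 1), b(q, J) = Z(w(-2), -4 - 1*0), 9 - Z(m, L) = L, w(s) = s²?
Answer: 27222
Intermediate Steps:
Z(m, L) = 9 - L
b(q, J) = 13 (b(q, J) = 9 - (-4 - 1*0) = 9 - (-4 + 0) = 9 - 1*(-4) = 9 + 4 = 13)
l(c) = 1 (l(c) = 5/5 = 5*(⅕) = 1)
X = 13
d(D, T) = 13 - T
27234 - d(-116, l(-3)) = 27234 - (13 - 1*1) = 27234 - (13 - 1) = 27234 - 1*12 = 27234 - 12 = 27222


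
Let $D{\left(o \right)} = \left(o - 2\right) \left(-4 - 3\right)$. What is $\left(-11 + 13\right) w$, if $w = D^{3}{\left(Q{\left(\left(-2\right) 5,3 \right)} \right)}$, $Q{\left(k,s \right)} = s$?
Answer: $-686$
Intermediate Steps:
$D{\left(o \right)} = 14 - 7 o$ ($D{\left(o \right)} = \left(-2 + o\right) \left(-7\right) = 14 - 7 o$)
$w = -343$ ($w = \left(14 - 21\right)^{3} = \left(-7\right)^{3} = -343$)
$\left(-11 + 13\right) w = \left(-11 + 13\right) \left(-343\right) = 2 \left(-343\right) = -686$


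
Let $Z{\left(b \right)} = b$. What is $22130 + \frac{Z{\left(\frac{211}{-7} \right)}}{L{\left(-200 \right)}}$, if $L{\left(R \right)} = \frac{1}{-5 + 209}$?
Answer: $\frac{111866}{7} \approx 15981.0$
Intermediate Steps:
$L{\left(R \right)} = \frac{1}{204}$
$22130 + \frac{Z{\left(\frac{211}{-7} \right)}}{L{\left(-200 \right)}} = 22130 + \frac{211}{-7} \frac{1}{\frac{1}{204}} = 22130 + 211 \left(- \frac{1}{7}\right) 204 = 22130 - \frac{43044}{7} = \frac{111866}{7}$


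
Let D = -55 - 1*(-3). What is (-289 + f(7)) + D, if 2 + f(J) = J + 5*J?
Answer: -301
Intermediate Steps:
f(J) = -2 + 6*J (f(J) = -2 + (J + 5*J) = -2 + 6*J)
D = -52 (D = -55 + 3 = -52)
(-289 + f(7)) + D = (-289 + (-2 + 6*7)) - 52 = (-289 + (-2 + 42)) - 52 = (-289 + 40) - 52 = -249 - 52 = -301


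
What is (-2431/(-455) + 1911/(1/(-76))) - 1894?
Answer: -5149363/35 ≈ -1.4712e+5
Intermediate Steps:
(-2431/(-455) + 1911/(1/(-76))) - 1894 = (-2431*(-1/455) + 1911/(-1/76)) - 1894 = (187/35 + 1911*(-76)) - 1894 = (187/35 - 145236) - 1894 = -5083073/35 - 1894 = -5149363/35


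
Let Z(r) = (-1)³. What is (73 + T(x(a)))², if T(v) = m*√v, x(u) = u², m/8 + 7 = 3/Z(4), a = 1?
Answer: 49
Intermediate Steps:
Z(r) = -1
m = -80 (m = -56 + 8*(3/(-1)) = -56 + 8*(3*(-1)) = -56 + 8*(-3) = -56 - 24 = -80)
T(v) = -80*√v
(73 + T(x(a)))² = (73 - 80*√(1²))² = (73 - 80*√1)² = (73 - 80*1)² = (73 - 80)² = (-7)² = 49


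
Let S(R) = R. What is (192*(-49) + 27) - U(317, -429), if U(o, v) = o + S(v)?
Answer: -9269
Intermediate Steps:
U(o, v) = o + v
(192*(-49) + 27) - U(317, -429) = (192*(-49) + 27) - (317 - 429) = (-9408 + 27) - 1*(-112) = -9381 + 112 = -9269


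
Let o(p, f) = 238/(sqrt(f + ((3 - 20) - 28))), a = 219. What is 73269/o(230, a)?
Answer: 10467*sqrt(174)/34 ≈ 4060.9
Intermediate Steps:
o(p, f) = 238/sqrt(-45 + f) (o(p, f) = 238/(sqrt(f + (-17 - 28))) = 238/(sqrt(f - 45)) = 238/(sqrt(-45 + f)) = 238/sqrt(-45 + f))
73269/o(230, a) = 73269/((238/sqrt(-45 + 219))) = 73269/((238/sqrt(174))) = 73269/((238*(sqrt(174)/174))) = 73269/((119*sqrt(174)/87)) = 73269*(sqrt(174)/238) = 10467*sqrt(174)/34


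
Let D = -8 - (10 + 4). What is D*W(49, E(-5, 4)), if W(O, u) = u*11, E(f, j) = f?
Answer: 1210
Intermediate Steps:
W(O, u) = 11*u
D = -22 (D = -8 - 1*14 = -8 - 14 = -22)
D*W(49, E(-5, 4)) = -242*(-5) = -22*(-55) = 1210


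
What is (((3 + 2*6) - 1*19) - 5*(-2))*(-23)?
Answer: -138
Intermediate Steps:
(((3 + 2*6) - 1*19) - 5*(-2))*(-23) = (((3 + 12) - 19) + 10)*(-23) = ((15 - 19) + 10)*(-23) = (-4 + 10)*(-23) = 6*(-23) = -138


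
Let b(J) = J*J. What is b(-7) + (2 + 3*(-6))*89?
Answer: -1375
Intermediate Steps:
b(J) = J²
b(-7) + (2 + 3*(-6))*89 = (-7)² + (2 + 3*(-6))*89 = 49 + (2 - 18)*89 = 49 - 16*89 = 49 - 1424 = -1375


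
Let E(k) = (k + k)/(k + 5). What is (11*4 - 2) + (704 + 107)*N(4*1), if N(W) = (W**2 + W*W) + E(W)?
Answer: 240434/9 ≈ 26715.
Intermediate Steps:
E(k) = 2*k/(5 + k) (E(k) = (2*k)/(5 + k) = 2*k/(5 + k))
N(W) = 2*W**2 + 2*W/(5 + W) (N(W) = (W**2 + W*W) + 2*W/(5 + W) = (W**2 + W**2) + 2*W/(5 + W) = 2*W**2 + 2*W/(5 + W))
(11*4 - 2) + (704 + 107)*N(4*1) = (11*4 - 2) + (704 + 107)*(2*(4*1)*(1 + (4*1)*(5 + 4*1))/(5 + 4*1)) = (44 - 2) + 811*(2*4*(1 + 4*(5 + 4))/(5 + 4)) = 42 + 811*(2*4*(1 + 4*9)/9) = 42 + 811*(2*4*(1/9)*(1 + 36)) = 42 + 811*(2*4*(1/9)*37) = 42 + 811*(296/9) = 42 + 240056/9 = 240434/9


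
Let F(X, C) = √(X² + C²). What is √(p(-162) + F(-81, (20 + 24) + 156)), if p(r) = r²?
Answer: √(26244 + √46561) ≈ 162.66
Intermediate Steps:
F(X, C) = √(C² + X²)
√(p(-162) + F(-81, (20 + 24) + 156)) = √((-162)² + √(((20 + 24) + 156)² + (-81)²)) = √(26244 + √((44 + 156)² + 6561)) = √(26244 + √(200² + 6561)) = √(26244 + √(40000 + 6561)) = √(26244 + √46561)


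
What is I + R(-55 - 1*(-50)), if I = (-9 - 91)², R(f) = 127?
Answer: 10127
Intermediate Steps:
I = 10000 (I = (-100)² = 10000)
I + R(-55 - 1*(-50)) = 10000 + 127 = 10127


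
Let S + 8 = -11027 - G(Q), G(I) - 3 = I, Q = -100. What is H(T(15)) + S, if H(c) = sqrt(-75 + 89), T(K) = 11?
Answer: -10938 + sqrt(14) ≈ -10934.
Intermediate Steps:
G(I) = 3 + I
H(c) = sqrt(14)
S = -10938 (S = -8 + (-11027 - (3 - 100)) = -8 + (-11027 - 1*(-97)) = -8 + (-11027 + 97) = -8 - 10930 = -10938)
H(T(15)) + S = sqrt(14) - 10938 = -10938 + sqrt(14)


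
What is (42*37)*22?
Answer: 34188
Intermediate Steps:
(42*37)*22 = 1554*22 = 34188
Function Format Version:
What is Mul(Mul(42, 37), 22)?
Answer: 34188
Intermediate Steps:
Mul(Mul(42, 37), 22) = Mul(1554, 22) = 34188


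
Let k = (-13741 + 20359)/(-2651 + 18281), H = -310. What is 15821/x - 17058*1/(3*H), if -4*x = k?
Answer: -25549361271/170965 ≈ -1.4944e+5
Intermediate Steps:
k = 1103/2605 (k = 6618/15630 = 6618*(1/15630) = 1103/2605 ≈ 0.42342)
x = -1103/10420 (x = -¼*1103/2605 = -1103/10420 ≈ -0.10585)
15821/x - 17058*1/(3*H) = 15821/(-1103/10420) - 17058/(3*(-310)) = 15821*(-10420/1103) - 17058/(-930) = -164854820/1103 - 17058*(-1/930) = -164854820/1103 + 2843/155 = -25549361271/170965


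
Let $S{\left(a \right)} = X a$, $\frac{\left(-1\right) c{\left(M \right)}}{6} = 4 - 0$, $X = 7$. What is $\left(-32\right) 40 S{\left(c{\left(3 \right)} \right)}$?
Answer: $215040$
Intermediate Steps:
$c{\left(M \right)} = -24$ ($c{\left(M \right)} = - 6 \left(4 - 0\right) = - 6 \left(4 + 0\right) = \left(-6\right) 4 = -24$)
$S{\left(a \right)} = 7 a$
$\left(-32\right) 40 S{\left(c{\left(3 \right)} \right)} = \left(-32\right) 40 \cdot 7 \left(-24\right) = \left(-1280\right) \left(-168\right) = 215040$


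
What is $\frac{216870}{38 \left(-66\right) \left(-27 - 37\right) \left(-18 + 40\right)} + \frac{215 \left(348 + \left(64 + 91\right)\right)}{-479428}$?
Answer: $- \frac{11579791455}{70541118208} \approx -0.16416$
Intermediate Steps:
$\frac{216870}{38 \left(-66\right) \left(-27 - 37\right) \left(-18 + 40\right)} + \frac{215 \left(348 + \left(64 + 91\right)\right)}{-479428} = \frac{216870}{\left(-2508\right) \left(\left(-64\right) 22\right)} + 215 \left(348 + 155\right) \left(- \frac{1}{479428}\right) = \frac{216870}{\left(-2508\right) \left(-1408\right)} + 215 \cdot 503 \left(- \frac{1}{479428}\right) = \frac{216870}{3531264} + 108145 \left(- \frac{1}{479428}\right) = 216870 \cdot \frac{1}{3531264} - \frac{108145}{479428} = \frac{36145}{588544} - \frac{108145}{479428} = - \frac{11579791455}{70541118208}$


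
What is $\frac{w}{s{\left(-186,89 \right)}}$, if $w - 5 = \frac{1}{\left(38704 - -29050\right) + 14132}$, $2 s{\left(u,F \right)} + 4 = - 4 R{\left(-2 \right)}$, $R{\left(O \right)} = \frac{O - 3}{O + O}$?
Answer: $- \frac{136477}{122829} \approx -1.1111$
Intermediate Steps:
$R{\left(O \right)} = \frac{-3 + O}{2 O}$
$s{\left(u,F \right)} = - \frac{9}{2}$ ($s{\left(u,F \right)} = -2 + \frac{\left(-4\right) \frac{-3 - 2}{2 \left(-2\right)}}{2} = -2 + \frac{\left(-4\right) \frac{1}{2} \left(- \frac{1}{2}\right) \left(-5\right)}{2} = -2 + \frac{\left(-4\right) \frac{5}{4}}{2} = -2 + \frac{1}{2} \left(-5\right) = -2 - \frac{5}{2} = - \frac{9}{2}$)
$w = \frac{409431}{81886}$ ($w = 5 + \frac{1}{\left(38704 - -29050\right) + 14132} = 5 + \frac{1}{\left(38704 + 29050\right) + 14132} = 5 + \frac{1}{67754 + 14132} = 5 + \frac{1}{81886} = \frac{409431}{81886} \approx 5.0$)
$\frac{w}{s{\left(-186,89 \right)}} = \frac{409431}{81886 \left(- \frac{9}{2}\right)} = \frac{409431}{81886} \left(- \frac{2}{9}\right) = - \frac{136477}{122829}$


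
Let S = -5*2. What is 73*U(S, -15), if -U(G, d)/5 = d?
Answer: 5475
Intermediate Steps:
S = -10
U(G, d) = -5*d
73*U(S, -15) = 73*(-5*(-15)) = 73*75 = 5475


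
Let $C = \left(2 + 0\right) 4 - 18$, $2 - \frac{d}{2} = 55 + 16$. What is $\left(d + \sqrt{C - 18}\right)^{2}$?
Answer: $19016 - 552 i \sqrt{7} \approx 19016.0 - 1460.5 i$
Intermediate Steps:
$d = -138$ ($d = 4 - 2 \left(55 + 16\right) = 4 - 142 = -138$)
$C = -10$ ($C = 2 \cdot 4 - 18 = 8 - 18 = -10$)
$\left(d + \sqrt{C - 18}\right)^{2} = \left(-138 + \sqrt{-10 - 18}\right)^{2} = \left(-138 + \sqrt{-28}\right)^{2} = \left(-138 + 2 i \sqrt{7}\right)^{2}$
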